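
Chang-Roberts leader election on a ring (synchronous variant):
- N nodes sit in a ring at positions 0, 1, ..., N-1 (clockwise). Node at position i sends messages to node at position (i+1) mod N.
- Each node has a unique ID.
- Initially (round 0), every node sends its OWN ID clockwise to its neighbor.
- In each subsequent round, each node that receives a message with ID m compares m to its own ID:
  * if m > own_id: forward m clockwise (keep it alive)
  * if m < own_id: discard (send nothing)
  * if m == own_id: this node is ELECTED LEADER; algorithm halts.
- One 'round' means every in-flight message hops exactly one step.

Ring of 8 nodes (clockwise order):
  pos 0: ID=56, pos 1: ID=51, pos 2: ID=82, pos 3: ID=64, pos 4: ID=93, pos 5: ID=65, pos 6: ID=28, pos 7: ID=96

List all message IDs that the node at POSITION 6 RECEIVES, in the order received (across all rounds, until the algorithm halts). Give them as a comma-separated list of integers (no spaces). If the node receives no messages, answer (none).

Answer: 65,93,96

Derivation:
Round 1: pos1(id51) recv 56: fwd; pos2(id82) recv 51: drop; pos3(id64) recv 82: fwd; pos4(id93) recv 64: drop; pos5(id65) recv 93: fwd; pos6(id28) recv 65: fwd; pos7(id96) recv 28: drop; pos0(id56) recv 96: fwd
Round 2: pos2(id82) recv 56: drop; pos4(id93) recv 82: drop; pos6(id28) recv 93: fwd; pos7(id96) recv 65: drop; pos1(id51) recv 96: fwd
Round 3: pos7(id96) recv 93: drop; pos2(id82) recv 96: fwd
Round 4: pos3(id64) recv 96: fwd
Round 5: pos4(id93) recv 96: fwd
Round 6: pos5(id65) recv 96: fwd
Round 7: pos6(id28) recv 96: fwd
Round 8: pos7(id96) recv 96: ELECTED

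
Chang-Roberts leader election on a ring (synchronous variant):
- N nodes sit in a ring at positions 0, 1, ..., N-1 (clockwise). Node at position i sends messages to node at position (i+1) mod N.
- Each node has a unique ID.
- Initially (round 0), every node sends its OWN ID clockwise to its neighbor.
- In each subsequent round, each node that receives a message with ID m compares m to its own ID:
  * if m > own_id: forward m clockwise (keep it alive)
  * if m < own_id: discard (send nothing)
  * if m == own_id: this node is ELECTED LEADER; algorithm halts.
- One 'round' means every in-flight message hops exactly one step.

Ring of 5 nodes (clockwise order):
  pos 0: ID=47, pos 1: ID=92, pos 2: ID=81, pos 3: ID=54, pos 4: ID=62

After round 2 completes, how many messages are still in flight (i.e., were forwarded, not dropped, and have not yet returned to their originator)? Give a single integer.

Round 1: pos1(id92) recv 47: drop; pos2(id81) recv 92: fwd; pos3(id54) recv 81: fwd; pos4(id62) recv 54: drop; pos0(id47) recv 62: fwd
Round 2: pos3(id54) recv 92: fwd; pos4(id62) recv 81: fwd; pos1(id92) recv 62: drop
After round 2: 2 messages still in flight

Answer: 2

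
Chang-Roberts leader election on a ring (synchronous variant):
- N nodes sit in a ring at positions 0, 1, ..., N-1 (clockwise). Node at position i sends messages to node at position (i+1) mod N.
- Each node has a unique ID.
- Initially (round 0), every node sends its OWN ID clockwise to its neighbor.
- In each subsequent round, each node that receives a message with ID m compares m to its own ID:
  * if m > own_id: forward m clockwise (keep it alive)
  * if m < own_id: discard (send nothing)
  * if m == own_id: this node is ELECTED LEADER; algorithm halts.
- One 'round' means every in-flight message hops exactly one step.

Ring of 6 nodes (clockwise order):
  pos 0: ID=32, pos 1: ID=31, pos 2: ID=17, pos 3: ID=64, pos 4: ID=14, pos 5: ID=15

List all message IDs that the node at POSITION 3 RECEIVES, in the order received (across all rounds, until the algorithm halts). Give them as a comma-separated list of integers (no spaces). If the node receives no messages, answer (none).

Answer: 17,31,32,64

Derivation:
Round 1: pos1(id31) recv 32: fwd; pos2(id17) recv 31: fwd; pos3(id64) recv 17: drop; pos4(id14) recv 64: fwd; pos5(id15) recv 14: drop; pos0(id32) recv 15: drop
Round 2: pos2(id17) recv 32: fwd; pos3(id64) recv 31: drop; pos5(id15) recv 64: fwd
Round 3: pos3(id64) recv 32: drop; pos0(id32) recv 64: fwd
Round 4: pos1(id31) recv 64: fwd
Round 5: pos2(id17) recv 64: fwd
Round 6: pos3(id64) recv 64: ELECTED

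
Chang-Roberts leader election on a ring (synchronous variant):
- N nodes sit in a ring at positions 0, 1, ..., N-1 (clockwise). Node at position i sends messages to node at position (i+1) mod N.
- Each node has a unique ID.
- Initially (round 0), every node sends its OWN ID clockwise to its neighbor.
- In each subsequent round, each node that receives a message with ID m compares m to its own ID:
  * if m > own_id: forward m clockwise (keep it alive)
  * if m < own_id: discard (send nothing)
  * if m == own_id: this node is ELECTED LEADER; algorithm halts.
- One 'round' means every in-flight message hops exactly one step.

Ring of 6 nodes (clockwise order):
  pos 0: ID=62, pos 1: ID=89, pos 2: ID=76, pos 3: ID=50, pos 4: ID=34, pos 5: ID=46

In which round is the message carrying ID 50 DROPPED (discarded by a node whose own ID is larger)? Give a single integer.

Answer: 3

Derivation:
Round 1: pos1(id89) recv 62: drop; pos2(id76) recv 89: fwd; pos3(id50) recv 76: fwd; pos4(id34) recv 50: fwd; pos5(id46) recv 34: drop; pos0(id62) recv 46: drop
Round 2: pos3(id50) recv 89: fwd; pos4(id34) recv 76: fwd; pos5(id46) recv 50: fwd
Round 3: pos4(id34) recv 89: fwd; pos5(id46) recv 76: fwd; pos0(id62) recv 50: drop
Round 4: pos5(id46) recv 89: fwd; pos0(id62) recv 76: fwd
Round 5: pos0(id62) recv 89: fwd; pos1(id89) recv 76: drop
Round 6: pos1(id89) recv 89: ELECTED
Message ID 50 originates at pos 3; dropped at pos 0 in round 3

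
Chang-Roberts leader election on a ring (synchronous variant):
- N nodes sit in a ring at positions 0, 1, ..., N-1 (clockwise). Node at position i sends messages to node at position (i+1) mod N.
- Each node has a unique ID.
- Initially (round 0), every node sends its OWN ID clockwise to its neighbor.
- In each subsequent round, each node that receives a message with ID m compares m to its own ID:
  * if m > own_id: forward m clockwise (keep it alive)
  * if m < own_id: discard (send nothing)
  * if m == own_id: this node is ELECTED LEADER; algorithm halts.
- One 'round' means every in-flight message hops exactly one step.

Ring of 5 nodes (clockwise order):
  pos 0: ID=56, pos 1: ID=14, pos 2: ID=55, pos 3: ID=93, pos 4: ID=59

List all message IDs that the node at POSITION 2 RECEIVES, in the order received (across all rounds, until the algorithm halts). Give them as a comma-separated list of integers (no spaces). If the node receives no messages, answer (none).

Answer: 14,56,59,93

Derivation:
Round 1: pos1(id14) recv 56: fwd; pos2(id55) recv 14: drop; pos3(id93) recv 55: drop; pos4(id59) recv 93: fwd; pos0(id56) recv 59: fwd
Round 2: pos2(id55) recv 56: fwd; pos0(id56) recv 93: fwd; pos1(id14) recv 59: fwd
Round 3: pos3(id93) recv 56: drop; pos1(id14) recv 93: fwd; pos2(id55) recv 59: fwd
Round 4: pos2(id55) recv 93: fwd; pos3(id93) recv 59: drop
Round 5: pos3(id93) recv 93: ELECTED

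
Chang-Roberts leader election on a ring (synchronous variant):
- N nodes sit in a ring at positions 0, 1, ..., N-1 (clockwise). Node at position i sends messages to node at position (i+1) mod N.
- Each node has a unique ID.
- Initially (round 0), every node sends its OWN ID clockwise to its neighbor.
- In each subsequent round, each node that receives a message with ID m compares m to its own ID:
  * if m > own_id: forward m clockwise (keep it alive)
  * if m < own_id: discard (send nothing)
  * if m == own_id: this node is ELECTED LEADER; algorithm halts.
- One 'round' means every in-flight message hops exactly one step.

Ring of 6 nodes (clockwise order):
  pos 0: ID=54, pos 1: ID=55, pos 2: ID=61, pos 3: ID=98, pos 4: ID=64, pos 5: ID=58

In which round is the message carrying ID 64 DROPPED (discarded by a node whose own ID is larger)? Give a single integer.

Round 1: pos1(id55) recv 54: drop; pos2(id61) recv 55: drop; pos3(id98) recv 61: drop; pos4(id64) recv 98: fwd; pos5(id58) recv 64: fwd; pos0(id54) recv 58: fwd
Round 2: pos5(id58) recv 98: fwd; pos0(id54) recv 64: fwd; pos1(id55) recv 58: fwd
Round 3: pos0(id54) recv 98: fwd; pos1(id55) recv 64: fwd; pos2(id61) recv 58: drop
Round 4: pos1(id55) recv 98: fwd; pos2(id61) recv 64: fwd
Round 5: pos2(id61) recv 98: fwd; pos3(id98) recv 64: drop
Round 6: pos3(id98) recv 98: ELECTED
Message ID 64 originates at pos 4; dropped at pos 3 in round 5

Answer: 5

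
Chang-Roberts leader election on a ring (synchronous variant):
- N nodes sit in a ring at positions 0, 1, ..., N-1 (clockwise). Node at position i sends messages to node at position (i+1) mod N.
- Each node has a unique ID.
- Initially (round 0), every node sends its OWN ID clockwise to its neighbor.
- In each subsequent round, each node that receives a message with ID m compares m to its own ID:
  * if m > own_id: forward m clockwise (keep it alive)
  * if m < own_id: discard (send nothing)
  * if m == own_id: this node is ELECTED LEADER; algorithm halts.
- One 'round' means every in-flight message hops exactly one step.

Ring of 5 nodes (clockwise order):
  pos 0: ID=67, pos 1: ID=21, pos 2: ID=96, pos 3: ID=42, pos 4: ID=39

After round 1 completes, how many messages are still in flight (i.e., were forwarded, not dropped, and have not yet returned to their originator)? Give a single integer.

Answer: 3

Derivation:
Round 1: pos1(id21) recv 67: fwd; pos2(id96) recv 21: drop; pos3(id42) recv 96: fwd; pos4(id39) recv 42: fwd; pos0(id67) recv 39: drop
After round 1: 3 messages still in flight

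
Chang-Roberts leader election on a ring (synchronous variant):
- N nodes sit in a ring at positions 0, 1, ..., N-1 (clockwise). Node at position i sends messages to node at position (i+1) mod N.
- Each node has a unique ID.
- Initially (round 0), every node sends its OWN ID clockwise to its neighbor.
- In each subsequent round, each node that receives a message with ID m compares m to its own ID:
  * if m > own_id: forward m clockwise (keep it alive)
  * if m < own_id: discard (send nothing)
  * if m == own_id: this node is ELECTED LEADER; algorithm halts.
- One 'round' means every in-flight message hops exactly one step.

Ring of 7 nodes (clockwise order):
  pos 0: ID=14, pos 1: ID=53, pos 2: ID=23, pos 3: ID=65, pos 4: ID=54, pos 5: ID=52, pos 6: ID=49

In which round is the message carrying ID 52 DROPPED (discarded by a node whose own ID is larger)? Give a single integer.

Round 1: pos1(id53) recv 14: drop; pos2(id23) recv 53: fwd; pos3(id65) recv 23: drop; pos4(id54) recv 65: fwd; pos5(id52) recv 54: fwd; pos6(id49) recv 52: fwd; pos0(id14) recv 49: fwd
Round 2: pos3(id65) recv 53: drop; pos5(id52) recv 65: fwd; pos6(id49) recv 54: fwd; pos0(id14) recv 52: fwd; pos1(id53) recv 49: drop
Round 3: pos6(id49) recv 65: fwd; pos0(id14) recv 54: fwd; pos1(id53) recv 52: drop
Round 4: pos0(id14) recv 65: fwd; pos1(id53) recv 54: fwd
Round 5: pos1(id53) recv 65: fwd; pos2(id23) recv 54: fwd
Round 6: pos2(id23) recv 65: fwd; pos3(id65) recv 54: drop
Round 7: pos3(id65) recv 65: ELECTED
Message ID 52 originates at pos 5; dropped at pos 1 in round 3

Answer: 3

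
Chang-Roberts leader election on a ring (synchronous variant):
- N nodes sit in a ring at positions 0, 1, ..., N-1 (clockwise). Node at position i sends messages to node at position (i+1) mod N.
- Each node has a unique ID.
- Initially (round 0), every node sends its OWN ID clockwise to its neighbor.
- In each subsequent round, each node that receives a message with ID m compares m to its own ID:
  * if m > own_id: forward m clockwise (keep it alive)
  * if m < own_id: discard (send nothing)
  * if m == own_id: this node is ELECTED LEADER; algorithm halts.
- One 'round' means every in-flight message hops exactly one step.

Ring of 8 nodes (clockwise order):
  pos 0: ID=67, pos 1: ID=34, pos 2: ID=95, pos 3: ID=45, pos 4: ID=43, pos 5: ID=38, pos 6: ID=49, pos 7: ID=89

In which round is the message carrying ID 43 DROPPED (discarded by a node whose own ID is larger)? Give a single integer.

Answer: 2

Derivation:
Round 1: pos1(id34) recv 67: fwd; pos2(id95) recv 34: drop; pos3(id45) recv 95: fwd; pos4(id43) recv 45: fwd; pos5(id38) recv 43: fwd; pos6(id49) recv 38: drop; pos7(id89) recv 49: drop; pos0(id67) recv 89: fwd
Round 2: pos2(id95) recv 67: drop; pos4(id43) recv 95: fwd; pos5(id38) recv 45: fwd; pos6(id49) recv 43: drop; pos1(id34) recv 89: fwd
Round 3: pos5(id38) recv 95: fwd; pos6(id49) recv 45: drop; pos2(id95) recv 89: drop
Round 4: pos6(id49) recv 95: fwd
Round 5: pos7(id89) recv 95: fwd
Round 6: pos0(id67) recv 95: fwd
Round 7: pos1(id34) recv 95: fwd
Round 8: pos2(id95) recv 95: ELECTED
Message ID 43 originates at pos 4; dropped at pos 6 in round 2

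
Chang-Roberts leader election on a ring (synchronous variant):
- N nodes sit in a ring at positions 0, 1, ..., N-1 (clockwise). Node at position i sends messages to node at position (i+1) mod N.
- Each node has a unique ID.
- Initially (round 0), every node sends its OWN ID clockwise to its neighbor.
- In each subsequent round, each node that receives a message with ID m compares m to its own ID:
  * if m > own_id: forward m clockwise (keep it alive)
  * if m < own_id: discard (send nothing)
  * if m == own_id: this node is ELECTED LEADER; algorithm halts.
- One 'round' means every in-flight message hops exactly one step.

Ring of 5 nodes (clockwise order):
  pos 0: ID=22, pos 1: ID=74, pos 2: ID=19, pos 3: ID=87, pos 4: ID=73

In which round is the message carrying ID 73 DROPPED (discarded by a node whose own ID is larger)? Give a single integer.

Round 1: pos1(id74) recv 22: drop; pos2(id19) recv 74: fwd; pos3(id87) recv 19: drop; pos4(id73) recv 87: fwd; pos0(id22) recv 73: fwd
Round 2: pos3(id87) recv 74: drop; pos0(id22) recv 87: fwd; pos1(id74) recv 73: drop
Round 3: pos1(id74) recv 87: fwd
Round 4: pos2(id19) recv 87: fwd
Round 5: pos3(id87) recv 87: ELECTED
Message ID 73 originates at pos 4; dropped at pos 1 in round 2

Answer: 2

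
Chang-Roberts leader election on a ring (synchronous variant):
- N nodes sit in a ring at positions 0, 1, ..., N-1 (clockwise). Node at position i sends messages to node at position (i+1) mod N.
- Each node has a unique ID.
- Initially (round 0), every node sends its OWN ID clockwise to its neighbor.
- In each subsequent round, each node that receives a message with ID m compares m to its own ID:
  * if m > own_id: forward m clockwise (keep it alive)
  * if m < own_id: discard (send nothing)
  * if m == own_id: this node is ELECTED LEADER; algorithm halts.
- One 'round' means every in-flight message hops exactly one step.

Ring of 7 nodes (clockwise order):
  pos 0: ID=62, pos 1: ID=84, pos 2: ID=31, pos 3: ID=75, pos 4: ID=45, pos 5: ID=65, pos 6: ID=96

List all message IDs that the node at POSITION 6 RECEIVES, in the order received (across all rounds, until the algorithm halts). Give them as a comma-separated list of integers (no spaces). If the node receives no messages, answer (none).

Answer: 65,75,84,96

Derivation:
Round 1: pos1(id84) recv 62: drop; pos2(id31) recv 84: fwd; pos3(id75) recv 31: drop; pos4(id45) recv 75: fwd; pos5(id65) recv 45: drop; pos6(id96) recv 65: drop; pos0(id62) recv 96: fwd
Round 2: pos3(id75) recv 84: fwd; pos5(id65) recv 75: fwd; pos1(id84) recv 96: fwd
Round 3: pos4(id45) recv 84: fwd; pos6(id96) recv 75: drop; pos2(id31) recv 96: fwd
Round 4: pos5(id65) recv 84: fwd; pos3(id75) recv 96: fwd
Round 5: pos6(id96) recv 84: drop; pos4(id45) recv 96: fwd
Round 6: pos5(id65) recv 96: fwd
Round 7: pos6(id96) recv 96: ELECTED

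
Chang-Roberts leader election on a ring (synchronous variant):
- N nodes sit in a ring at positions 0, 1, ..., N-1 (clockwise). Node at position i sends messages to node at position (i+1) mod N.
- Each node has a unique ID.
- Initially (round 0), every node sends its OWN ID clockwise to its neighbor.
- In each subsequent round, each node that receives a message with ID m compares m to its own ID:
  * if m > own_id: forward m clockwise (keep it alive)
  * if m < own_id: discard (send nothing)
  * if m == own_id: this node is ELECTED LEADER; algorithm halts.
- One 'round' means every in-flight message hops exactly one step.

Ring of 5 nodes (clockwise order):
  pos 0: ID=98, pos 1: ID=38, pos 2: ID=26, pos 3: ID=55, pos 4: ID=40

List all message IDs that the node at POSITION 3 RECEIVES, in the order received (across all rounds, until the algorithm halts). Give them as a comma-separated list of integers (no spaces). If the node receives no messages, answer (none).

Round 1: pos1(id38) recv 98: fwd; pos2(id26) recv 38: fwd; pos3(id55) recv 26: drop; pos4(id40) recv 55: fwd; pos0(id98) recv 40: drop
Round 2: pos2(id26) recv 98: fwd; pos3(id55) recv 38: drop; pos0(id98) recv 55: drop
Round 3: pos3(id55) recv 98: fwd
Round 4: pos4(id40) recv 98: fwd
Round 5: pos0(id98) recv 98: ELECTED

Answer: 26,38,98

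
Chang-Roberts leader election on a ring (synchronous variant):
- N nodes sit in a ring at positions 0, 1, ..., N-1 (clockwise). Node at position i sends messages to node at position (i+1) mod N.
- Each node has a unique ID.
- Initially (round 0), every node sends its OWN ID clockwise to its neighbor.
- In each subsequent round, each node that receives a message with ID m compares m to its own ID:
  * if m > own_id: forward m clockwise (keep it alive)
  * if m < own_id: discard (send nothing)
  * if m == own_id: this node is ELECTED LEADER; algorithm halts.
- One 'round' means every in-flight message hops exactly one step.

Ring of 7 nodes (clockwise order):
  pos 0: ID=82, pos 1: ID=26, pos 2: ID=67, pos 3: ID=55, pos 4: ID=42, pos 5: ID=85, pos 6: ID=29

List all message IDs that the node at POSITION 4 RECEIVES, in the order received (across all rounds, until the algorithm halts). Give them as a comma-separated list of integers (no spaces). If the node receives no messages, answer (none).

Answer: 55,67,82,85

Derivation:
Round 1: pos1(id26) recv 82: fwd; pos2(id67) recv 26: drop; pos3(id55) recv 67: fwd; pos4(id42) recv 55: fwd; pos5(id85) recv 42: drop; pos6(id29) recv 85: fwd; pos0(id82) recv 29: drop
Round 2: pos2(id67) recv 82: fwd; pos4(id42) recv 67: fwd; pos5(id85) recv 55: drop; pos0(id82) recv 85: fwd
Round 3: pos3(id55) recv 82: fwd; pos5(id85) recv 67: drop; pos1(id26) recv 85: fwd
Round 4: pos4(id42) recv 82: fwd; pos2(id67) recv 85: fwd
Round 5: pos5(id85) recv 82: drop; pos3(id55) recv 85: fwd
Round 6: pos4(id42) recv 85: fwd
Round 7: pos5(id85) recv 85: ELECTED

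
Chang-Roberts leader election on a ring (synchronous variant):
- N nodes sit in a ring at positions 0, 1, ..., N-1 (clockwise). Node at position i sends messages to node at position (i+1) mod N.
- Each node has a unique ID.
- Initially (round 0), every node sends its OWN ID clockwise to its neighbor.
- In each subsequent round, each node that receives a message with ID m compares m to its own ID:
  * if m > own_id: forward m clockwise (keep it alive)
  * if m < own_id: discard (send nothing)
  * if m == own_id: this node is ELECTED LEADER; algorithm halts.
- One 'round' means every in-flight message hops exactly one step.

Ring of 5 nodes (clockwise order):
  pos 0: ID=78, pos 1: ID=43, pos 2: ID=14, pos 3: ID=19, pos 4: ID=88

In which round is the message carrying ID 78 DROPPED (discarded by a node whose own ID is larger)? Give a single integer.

Answer: 4

Derivation:
Round 1: pos1(id43) recv 78: fwd; pos2(id14) recv 43: fwd; pos3(id19) recv 14: drop; pos4(id88) recv 19: drop; pos0(id78) recv 88: fwd
Round 2: pos2(id14) recv 78: fwd; pos3(id19) recv 43: fwd; pos1(id43) recv 88: fwd
Round 3: pos3(id19) recv 78: fwd; pos4(id88) recv 43: drop; pos2(id14) recv 88: fwd
Round 4: pos4(id88) recv 78: drop; pos3(id19) recv 88: fwd
Round 5: pos4(id88) recv 88: ELECTED
Message ID 78 originates at pos 0; dropped at pos 4 in round 4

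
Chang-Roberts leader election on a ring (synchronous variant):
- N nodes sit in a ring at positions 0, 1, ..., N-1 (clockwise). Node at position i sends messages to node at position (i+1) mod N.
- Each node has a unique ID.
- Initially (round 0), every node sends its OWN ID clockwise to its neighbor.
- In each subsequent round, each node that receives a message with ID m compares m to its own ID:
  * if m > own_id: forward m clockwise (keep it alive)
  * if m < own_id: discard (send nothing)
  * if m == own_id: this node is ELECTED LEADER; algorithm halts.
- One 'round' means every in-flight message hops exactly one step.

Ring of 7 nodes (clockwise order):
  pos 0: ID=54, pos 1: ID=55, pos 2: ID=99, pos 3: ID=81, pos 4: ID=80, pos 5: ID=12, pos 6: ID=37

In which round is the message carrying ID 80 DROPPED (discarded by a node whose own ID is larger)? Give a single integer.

Round 1: pos1(id55) recv 54: drop; pos2(id99) recv 55: drop; pos3(id81) recv 99: fwd; pos4(id80) recv 81: fwd; pos5(id12) recv 80: fwd; pos6(id37) recv 12: drop; pos0(id54) recv 37: drop
Round 2: pos4(id80) recv 99: fwd; pos5(id12) recv 81: fwd; pos6(id37) recv 80: fwd
Round 3: pos5(id12) recv 99: fwd; pos6(id37) recv 81: fwd; pos0(id54) recv 80: fwd
Round 4: pos6(id37) recv 99: fwd; pos0(id54) recv 81: fwd; pos1(id55) recv 80: fwd
Round 5: pos0(id54) recv 99: fwd; pos1(id55) recv 81: fwd; pos2(id99) recv 80: drop
Round 6: pos1(id55) recv 99: fwd; pos2(id99) recv 81: drop
Round 7: pos2(id99) recv 99: ELECTED
Message ID 80 originates at pos 4; dropped at pos 2 in round 5

Answer: 5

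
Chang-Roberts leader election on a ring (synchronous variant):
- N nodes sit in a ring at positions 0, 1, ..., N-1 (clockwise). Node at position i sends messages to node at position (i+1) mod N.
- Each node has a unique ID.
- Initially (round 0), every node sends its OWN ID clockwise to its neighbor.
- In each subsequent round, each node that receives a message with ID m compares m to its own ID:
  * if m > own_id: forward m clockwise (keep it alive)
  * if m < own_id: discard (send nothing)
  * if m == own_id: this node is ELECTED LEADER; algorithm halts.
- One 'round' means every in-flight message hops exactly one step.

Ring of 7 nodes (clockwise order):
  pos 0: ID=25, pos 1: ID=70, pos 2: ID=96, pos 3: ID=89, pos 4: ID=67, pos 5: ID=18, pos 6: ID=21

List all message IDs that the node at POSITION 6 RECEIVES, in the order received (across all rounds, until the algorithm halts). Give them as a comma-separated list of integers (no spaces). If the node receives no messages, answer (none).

Answer: 18,67,89,96

Derivation:
Round 1: pos1(id70) recv 25: drop; pos2(id96) recv 70: drop; pos3(id89) recv 96: fwd; pos4(id67) recv 89: fwd; pos5(id18) recv 67: fwd; pos6(id21) recv 18: drop; pos0(id25) recv 21: drop
Round 2: pos4(id67) recv 96: fwd; pos5(id18) recv 89: fwd; pos6(id21) recv 67: fwd
Round 3: pos5(id18) recv 96: fwd; pos6(id21) recv 89: fwd; pos0(id25) recv 67: fwd
Round 4: pos6(id21) recv 96: fwd; pos0(id25) recv 89: fwd; pos1(id70) recv 67: drop
Round 5: pos0(id25) recv 96: fwd; pos1(id70) recv 89: fwd
Round 6: pos1(id70) recv 96: fwd; pos2(id96) recv 89: drop
Round 7: pos2(id96) recv 96: ELECTED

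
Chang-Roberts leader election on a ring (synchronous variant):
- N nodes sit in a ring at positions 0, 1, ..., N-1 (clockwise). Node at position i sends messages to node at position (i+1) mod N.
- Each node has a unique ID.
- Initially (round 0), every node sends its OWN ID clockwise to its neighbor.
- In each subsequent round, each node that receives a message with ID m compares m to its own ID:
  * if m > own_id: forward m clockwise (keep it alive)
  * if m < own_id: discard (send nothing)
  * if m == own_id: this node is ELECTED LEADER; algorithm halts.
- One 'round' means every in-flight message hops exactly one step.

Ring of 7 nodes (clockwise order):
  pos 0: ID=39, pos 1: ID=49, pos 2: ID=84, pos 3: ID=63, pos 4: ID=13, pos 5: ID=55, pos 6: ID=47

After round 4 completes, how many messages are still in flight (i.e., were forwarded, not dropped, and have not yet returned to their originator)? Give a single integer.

Answer: 2

Derivation:
Round 1: pos1(id49) recv 39: drop; pos2(id84) recv 49: drop; pos3(id63) recv 84: fwd; pos4(id13) recv 63: fwd; pos5(id55) recv 13: drop; pos6(id47) recv 55: fwd; pos0(id39) recv 47: fwd
Round 2: pos4(id13) recv 84: fwd; pos5(id55) recv 63: fwd; pos0(id39) recv 55: fwd; pos1(id49) recv 47: drop
Round 3: pos5(id55) recv 84: fwd; pos6(id47) recv 63: fwd; pos1(id49) recv 55: fwd
Round 4: pos6(id47) recv 84: fwd; pos0(id39) recv 63: fwd; pos2(id84) recv 55: drop
After round 4: 2 messages still in flight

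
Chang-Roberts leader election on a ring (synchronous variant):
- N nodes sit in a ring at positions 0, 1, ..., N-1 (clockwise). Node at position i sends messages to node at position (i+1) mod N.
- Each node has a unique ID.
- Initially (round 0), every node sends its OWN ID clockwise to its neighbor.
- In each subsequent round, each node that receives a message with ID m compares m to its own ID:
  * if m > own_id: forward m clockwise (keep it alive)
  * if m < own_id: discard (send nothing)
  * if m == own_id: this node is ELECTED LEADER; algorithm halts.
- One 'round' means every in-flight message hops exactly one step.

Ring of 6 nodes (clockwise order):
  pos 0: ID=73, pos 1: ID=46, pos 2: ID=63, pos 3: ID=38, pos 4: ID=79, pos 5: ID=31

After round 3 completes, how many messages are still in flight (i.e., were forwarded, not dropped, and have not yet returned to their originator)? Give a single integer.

Round 1: pos1(id46) recv 73: fwd; pos2(id63) recv 46: drop; pos3(id38) recv 63: fwd; pos4(id79) recv 38: drop; pos5(id31) recv 79: fwd; pos0(id73) recv 31: drop
Round 2: pos2(id63) recv 73: fwd; pos4(id79) recv 63: drop; pos0(id73) recv 79: fwd
Round 3: pos3(id38) recv 73: fwd; pos1(id46) recv 79: fwd
After round 3: 2 messages still in flight

Answer: 2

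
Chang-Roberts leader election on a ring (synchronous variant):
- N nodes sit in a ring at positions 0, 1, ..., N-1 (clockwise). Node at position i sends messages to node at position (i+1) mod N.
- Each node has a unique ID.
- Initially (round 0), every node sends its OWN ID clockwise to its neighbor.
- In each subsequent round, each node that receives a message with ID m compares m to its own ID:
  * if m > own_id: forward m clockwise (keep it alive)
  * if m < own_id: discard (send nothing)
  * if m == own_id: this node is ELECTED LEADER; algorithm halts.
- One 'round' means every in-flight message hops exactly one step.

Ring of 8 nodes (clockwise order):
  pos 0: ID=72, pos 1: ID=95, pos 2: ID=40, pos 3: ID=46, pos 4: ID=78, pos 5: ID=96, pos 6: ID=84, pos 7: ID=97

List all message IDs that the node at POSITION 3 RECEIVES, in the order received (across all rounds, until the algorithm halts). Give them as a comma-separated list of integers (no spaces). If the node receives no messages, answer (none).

Round 1: pos1(id95) recv 72: drop; pos2(id40) recv 95: fwd; pos3(id46) recv 40: drop; pos4(id78) recv 46: drop; pos5(id96) recv 78: drop; pos6(id84) recv 96: fwd; pos7(id97) recv 84: drop; pos0(id72) recv 97: fwd
Round 2: pos3(id46) recv 95: fwd; pos7(id97) recv 96: drop; pos1(id95) recv 97: fwd
Round 3: pos4(id78) recv 95: fwd; pos2(id40) recv 97: fwd
Round 4: pos5(id96) recv 95: drop; pos3(id46) recv 97: fwd
Round 5: pos4(id78) recv 97: fwd
Round 6: pos5(id96) recv 97: fwd
Round 7: pos6(id84) recv 97: fwd
Round 8: pos7(id97) recv 97: ELECTED

Answer: 40,95,97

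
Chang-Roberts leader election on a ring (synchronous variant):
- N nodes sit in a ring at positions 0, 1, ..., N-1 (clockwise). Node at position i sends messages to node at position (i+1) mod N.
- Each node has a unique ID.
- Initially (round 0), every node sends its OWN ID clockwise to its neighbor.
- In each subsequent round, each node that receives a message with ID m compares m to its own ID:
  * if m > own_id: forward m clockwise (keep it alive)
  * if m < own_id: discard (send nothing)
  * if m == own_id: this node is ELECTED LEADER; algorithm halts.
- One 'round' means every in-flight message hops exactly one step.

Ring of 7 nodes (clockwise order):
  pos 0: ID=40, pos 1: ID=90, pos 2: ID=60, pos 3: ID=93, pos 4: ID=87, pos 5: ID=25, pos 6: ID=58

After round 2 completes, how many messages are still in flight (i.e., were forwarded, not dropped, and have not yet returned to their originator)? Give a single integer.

Round 1: pos1(id90) recv 40: drop; pos2(id60) recv 90: fwd; pos3(id93) recv 60: drop; pos4(id87) recv 93: fwd; pos5(id25) recv 87: fwd; pos6(id58) recv 25: drop; pos0(id40) recv 58: fwd
Round 2: pos3(id93) recv 90: drop; pos5(id25) recv 93: fwd; pos6(id58) recv 87: fwd; pos1(id90) recv 58: drop
After round 2: 2 messages still in flight

Answer: 2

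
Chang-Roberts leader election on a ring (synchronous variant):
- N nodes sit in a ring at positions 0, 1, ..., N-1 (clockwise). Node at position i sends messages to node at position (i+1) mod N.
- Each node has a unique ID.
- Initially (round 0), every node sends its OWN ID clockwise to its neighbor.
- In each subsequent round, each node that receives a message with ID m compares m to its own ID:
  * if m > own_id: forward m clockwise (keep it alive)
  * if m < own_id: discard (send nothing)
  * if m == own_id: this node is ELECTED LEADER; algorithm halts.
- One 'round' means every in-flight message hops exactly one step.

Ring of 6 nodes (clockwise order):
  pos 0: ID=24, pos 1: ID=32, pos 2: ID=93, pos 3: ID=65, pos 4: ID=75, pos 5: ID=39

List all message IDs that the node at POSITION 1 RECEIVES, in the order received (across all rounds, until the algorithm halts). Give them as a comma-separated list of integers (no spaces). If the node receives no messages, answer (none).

Round 1: pos1(id32) recv 24: drop; pos2(id93) recv 32: drop; pos3(id65) recv 93: fwd; pos4(id75) recv 65: drop; pos5(id39) recv 75: fwd; pos0(id24) recv 39: fwd
Round 2: pos4(id75) recv 93: fwd; pos0(id24) recv 75: fwd; pos1(id32) recv 39: fwd
Round 3: pos5(id39) recv 93: fwd; pos1(id32) recv 75: fwd; pos2(id93) recv 39: drop
Round 4: pos0(id24) recv 93: fwd; pos2(id93) recv 75: drop
Round 5: pos1(id32) recv 93: fwd
Round 6: pos2(id93) recv 93: ELECTED

Answer: 24,39,75,93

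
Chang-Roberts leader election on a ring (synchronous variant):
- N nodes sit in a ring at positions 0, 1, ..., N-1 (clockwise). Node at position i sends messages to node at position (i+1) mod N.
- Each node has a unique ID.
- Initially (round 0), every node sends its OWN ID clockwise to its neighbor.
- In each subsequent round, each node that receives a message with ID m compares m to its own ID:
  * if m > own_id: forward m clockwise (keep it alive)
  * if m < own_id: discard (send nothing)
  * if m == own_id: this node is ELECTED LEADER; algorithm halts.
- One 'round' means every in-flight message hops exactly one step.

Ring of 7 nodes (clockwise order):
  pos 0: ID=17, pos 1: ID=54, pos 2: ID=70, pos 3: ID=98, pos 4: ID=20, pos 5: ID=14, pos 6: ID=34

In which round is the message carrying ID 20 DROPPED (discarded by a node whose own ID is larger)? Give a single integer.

Round 1: pos1(id54) recv 17: drop; pos2(id70) recv 54: drop; pos3(id98) recv 70: drop; pos4(id20) recv 98: fwd; pos5(id14) recv 20: fwd; pos6(id34) recv 14: drop; pos0(id17) recv 34: fwd
Round 2: pos5(id14) recv 98: fwd; pos6(id34) recv 20: drop; pos1(id54) recv 34: drop
Round 3: pos6(id34) recv 98: fwd
Round 4: pos0(id17) recv 98: fwd
Round 5: pos1(id54) recv 98: fwd
Round 6: pos2(id70) recv 98: fwd
Round 7: pos3(id98) recv 98: ELECTED
Message ID 20 originates at pos 4; dropped at pos 6 in round 2

Answer: 2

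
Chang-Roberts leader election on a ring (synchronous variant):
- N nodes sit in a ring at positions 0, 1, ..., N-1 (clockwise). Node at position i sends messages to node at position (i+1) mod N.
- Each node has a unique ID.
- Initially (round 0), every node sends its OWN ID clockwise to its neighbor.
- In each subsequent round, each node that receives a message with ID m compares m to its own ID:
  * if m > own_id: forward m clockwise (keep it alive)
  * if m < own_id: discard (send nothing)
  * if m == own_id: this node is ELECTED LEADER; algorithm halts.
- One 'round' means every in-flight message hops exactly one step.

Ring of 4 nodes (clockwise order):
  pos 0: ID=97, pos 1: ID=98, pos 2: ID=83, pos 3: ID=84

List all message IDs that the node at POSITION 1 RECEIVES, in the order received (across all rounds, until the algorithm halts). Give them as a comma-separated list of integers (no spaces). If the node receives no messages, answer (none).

Answer: 97,98

Derivation:
Round 1: pos1(id98) recv 97: drop; pos2(id83) recv 98: fwd; pos3(id84) recv 83: drop; pos0(id97) recv 84: drop
Round 2: pos3(id84) recv 98: fwd
Round 3: pos0(id97) recv 98: fwd
Round 4: pos1(id98) recv 98: ELECTED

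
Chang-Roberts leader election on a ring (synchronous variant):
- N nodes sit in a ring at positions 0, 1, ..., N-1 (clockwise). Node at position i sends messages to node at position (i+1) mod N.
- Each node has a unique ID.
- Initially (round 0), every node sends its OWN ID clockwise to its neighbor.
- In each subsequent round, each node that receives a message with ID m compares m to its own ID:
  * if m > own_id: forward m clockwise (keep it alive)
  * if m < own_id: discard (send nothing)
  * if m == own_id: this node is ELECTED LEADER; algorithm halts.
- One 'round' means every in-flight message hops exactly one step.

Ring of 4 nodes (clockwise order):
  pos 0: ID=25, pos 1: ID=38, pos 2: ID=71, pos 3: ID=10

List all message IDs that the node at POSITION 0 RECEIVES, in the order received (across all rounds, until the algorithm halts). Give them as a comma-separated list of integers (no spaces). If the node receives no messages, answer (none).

Round 1: pos1(id38) recv 25: drop; pos2(id71) recv 38: drop; pos3(id10) recv 71: fwd; pos0(id25) recv 10: drop
Round 2: pos0(id25) recv 71: fwd
Round 3: pos1(id38) recv 71: fwd
Round 4: pos2(id71) recv 71: ELECTED

Answer: 10,71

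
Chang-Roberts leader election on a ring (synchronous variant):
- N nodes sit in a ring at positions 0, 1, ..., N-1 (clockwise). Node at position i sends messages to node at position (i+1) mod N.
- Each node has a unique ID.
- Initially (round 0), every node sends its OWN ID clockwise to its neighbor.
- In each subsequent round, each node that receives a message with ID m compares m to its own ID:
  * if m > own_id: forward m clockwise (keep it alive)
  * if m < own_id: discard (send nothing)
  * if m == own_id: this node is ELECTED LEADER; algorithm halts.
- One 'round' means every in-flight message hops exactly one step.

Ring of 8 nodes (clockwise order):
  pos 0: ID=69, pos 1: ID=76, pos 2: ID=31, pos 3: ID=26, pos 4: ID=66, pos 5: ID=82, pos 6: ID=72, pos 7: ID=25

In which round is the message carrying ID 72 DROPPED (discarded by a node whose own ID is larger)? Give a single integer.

Answer: 3

Derivation:
Round 1: pos1(id76) recv 69: drop; pos2(id31) recv 76: fwd; pos3(id26) recv 31: fwd; pos4(id66) recv 26: drop; pos5(id82) recv 66: drop; pos6(id72) recv 82: fwd; pos7(id25) recv 72: fwd; pos0(id69) recv 25: drop
Round 2: pos3(id26) recv 76: fwd; pos4(id66) recv 31: drop; pos7(id25) recv 82: fwd; pos0(id69) recv 72: fwd
Round 3: pos4(id66) recv 76: fwd; pos0(id69) recv 82: fwd; pos1(id76) recv 72: drop
Round 4: pos5(id82) recv 76: drop; pos1(id76) recv 82: fwd
Round 5: pos2(id31) recv 82: fwd
Round 6: pos3(id26) recv 82: fwd
Round 7: pos4(id66) recv 82: fwd
Round 8: pos5(id82) recv 82: ELECTED
Message ID 72 originates at pos 6; dropped at pos 1 in round 3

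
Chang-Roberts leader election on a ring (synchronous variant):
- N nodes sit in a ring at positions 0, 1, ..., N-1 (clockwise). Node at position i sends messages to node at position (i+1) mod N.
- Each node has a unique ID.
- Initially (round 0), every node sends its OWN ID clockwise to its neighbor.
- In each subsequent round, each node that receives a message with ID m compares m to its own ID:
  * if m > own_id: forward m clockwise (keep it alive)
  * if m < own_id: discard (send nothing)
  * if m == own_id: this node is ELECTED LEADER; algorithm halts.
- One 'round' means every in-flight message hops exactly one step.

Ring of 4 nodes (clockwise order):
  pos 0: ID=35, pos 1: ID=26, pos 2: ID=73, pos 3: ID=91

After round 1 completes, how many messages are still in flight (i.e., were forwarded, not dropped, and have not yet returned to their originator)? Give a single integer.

Round 1: pos1(id26) recv 35: fwd; pos2(id73) recv 26: drop; pos3(id91) recv 73: drop; pos0(id35) recv 91: fwd
After round 1: 2 messages still in flight

Answer: 2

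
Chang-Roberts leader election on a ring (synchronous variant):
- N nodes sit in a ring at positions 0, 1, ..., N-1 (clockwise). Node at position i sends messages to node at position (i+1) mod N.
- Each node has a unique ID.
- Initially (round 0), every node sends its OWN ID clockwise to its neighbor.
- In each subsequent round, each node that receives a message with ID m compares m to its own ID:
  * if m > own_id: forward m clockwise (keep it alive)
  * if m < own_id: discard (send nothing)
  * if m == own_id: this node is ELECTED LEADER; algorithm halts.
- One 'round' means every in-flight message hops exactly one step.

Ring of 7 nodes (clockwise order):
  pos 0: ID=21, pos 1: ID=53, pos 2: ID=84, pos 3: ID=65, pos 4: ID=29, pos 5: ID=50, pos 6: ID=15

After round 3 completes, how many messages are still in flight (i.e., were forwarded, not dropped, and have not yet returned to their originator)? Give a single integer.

Answer: 2

Derivation:
Round 1: pos1(id53) recv 21: drop; pos2(id84) recv 53: drop; pos3(id65) recv 84: fwd; pos4(id29) recv 65: fwd; pos5(id50) recv 29: drop; pos6(id15) recv 50: fwd; pos0(id21) recv 15: drop
Round 2: pos4(id29) recv 84: fwd; pos5(id50) recv 65: fwd; pos0(id21) recv 50: fwd
Round 3: pos5(id50) recv 84: fwd; pos6(id15) recv 65: fwd; pos1(id53) recv 50: drop
After round 3: 2 messages still in flight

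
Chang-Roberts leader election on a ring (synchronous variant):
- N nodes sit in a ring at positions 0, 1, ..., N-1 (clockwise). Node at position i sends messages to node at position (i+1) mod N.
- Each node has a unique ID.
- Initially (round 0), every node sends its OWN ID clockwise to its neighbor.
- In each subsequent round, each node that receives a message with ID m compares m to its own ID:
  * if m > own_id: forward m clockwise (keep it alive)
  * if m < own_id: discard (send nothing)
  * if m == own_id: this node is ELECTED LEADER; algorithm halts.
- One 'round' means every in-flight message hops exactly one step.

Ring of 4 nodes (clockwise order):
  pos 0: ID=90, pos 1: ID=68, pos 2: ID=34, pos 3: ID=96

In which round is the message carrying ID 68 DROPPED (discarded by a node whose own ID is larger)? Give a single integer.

Round 1: pos1(id68) recv 90: fwd; pos2(id34) recv 68: fwd; pos3(id96) recv 34: drop; pos0(id90) recv 96: fwd
Round 2: pos2(id34) recv 90: fwd; pos3(id96) recv 68: drop; pos1(id68) recv 96: fwd
Round 3: pos3(id96) recv 90: drop; pos2(id34) recv 96: fwd
Round 4: pos3(id96) recv 96: ELECTED
Message ID 68 originates at pos 1; dropped at pos 3 in round 2

Answer: 2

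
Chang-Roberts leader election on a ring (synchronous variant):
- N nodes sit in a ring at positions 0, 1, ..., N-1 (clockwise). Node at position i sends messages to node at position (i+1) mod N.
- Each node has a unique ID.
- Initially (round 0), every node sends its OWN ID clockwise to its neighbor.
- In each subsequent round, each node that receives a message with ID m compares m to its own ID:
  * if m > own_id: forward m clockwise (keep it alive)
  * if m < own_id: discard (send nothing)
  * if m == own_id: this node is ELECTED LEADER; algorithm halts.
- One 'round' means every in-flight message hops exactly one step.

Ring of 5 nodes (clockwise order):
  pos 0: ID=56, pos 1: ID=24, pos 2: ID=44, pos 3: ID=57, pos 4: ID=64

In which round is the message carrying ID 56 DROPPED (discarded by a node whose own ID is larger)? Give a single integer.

Round 1: pos1(id24) recv 56: fwd; pos2(id44) recv 24: drop; pos3(id57) recv 44: drop; pos4(id64) recv 57: drop; pos0(id56) recv 64: fwd
Round 2: pos2(id44) recv 56: fwd; pos1(id24) recv 64: fwd
Round 3: pos3(id57) recv 56: drop; pos2(id44) recv 64: fwd
Round 4: pos3(id57) recv 64: fwd
Round 5: pos4(id64) recv 64: ELECTED
Message ID 56 originates at pos 0; dropped at pos 3 in round 3

Answer: 3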